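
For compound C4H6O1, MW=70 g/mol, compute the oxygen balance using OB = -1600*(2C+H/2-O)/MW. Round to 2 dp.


OB = -1600 * (2C + H/2 - O) / MW
Inner = 2*4 + 6/2 - 1 = 10.00
OB = -1600 * 10.00 / 70 = -228.57%


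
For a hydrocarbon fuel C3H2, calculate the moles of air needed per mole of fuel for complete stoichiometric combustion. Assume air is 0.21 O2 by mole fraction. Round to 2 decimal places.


Balanced combustion: C3H2 + 3.5 O2 -> 3 CO2 + 1 H2O
O2 needed = C + H/4 = 3 + 2/4 = 3.50 moles
Air moles = O2 / 0.21 = 3.50 / 0.21 = 16.67 moles air


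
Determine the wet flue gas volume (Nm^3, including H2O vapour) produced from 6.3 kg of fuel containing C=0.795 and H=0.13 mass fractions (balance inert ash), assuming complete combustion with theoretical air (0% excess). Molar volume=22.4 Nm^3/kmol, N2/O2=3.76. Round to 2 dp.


Per kg fuel: CO2 = (C/12 kmol)*22.4 = (0.795/12)*22.4 = 1.48400 Nm^3
Per kg fuel: H2O = (H/2 kmol)*22.4 = (0.13/2)*22.4 = 1.45600 Nm^3
O2 needed per kg fuel = C/12 + H/4 = 0.795/12 + 0.13/4 = 0.09875000 kmol
Per kg fuel: N2 = O2*3.76*22.4 = 0.09875000*3.76*22.4 = 8.31712 Nm^3
Total per kg = 1.48400 + 1.45600 + 8.31712 = 11.25712 Nm^3
Total = 11.25712 * 6.3 = 70.92 Nm^3


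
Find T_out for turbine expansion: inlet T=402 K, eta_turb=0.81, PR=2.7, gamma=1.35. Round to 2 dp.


T_out = T_in * (1 - eta * (1 - PR^(-(gamma-1)/gamma)))
Exponent = -(1.35-1)/1.35 = -0.25925926
PR^exp = 2.7^(-0.25925926) = 0.77297411
Factor = 1 - 0.81*(1 - 0.77297411) = 0.81610903
T_out = 402 * 0.81610903 = 328.08 K


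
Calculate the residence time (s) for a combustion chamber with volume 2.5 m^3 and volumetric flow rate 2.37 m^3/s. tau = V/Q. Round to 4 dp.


tau = V / Q_flow
tau = 2.5 / 2.37 = 1.0549 s


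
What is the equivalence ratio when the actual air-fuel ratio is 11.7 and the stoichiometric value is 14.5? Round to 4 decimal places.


phi = AFR_stoich / AFR_actual
phi = 14.5 / 11.7 = 1.2393


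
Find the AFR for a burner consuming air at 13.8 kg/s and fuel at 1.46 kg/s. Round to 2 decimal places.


AFR = m_air / m_fuel
AFR = 13.8 / 1.46 = 9.45


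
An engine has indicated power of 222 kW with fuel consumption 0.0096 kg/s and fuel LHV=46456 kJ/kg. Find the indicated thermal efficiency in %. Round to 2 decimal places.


eta_ith = (IP / (mf * LHV)) * 100
Denominator = 0.0096 * 46456 = 445.9776 kW
eta_ith = (222 / 445.9776) * 100 = 49.78%


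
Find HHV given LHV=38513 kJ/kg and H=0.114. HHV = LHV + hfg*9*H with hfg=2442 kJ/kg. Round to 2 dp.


HHV = LHV + hfg * 9 * H
Water addition = 2442 * 9 * 0.114 = 2505.492 kJ/kg
HHV = 38513 + 2505.492 = 41018.49 kJ/kg


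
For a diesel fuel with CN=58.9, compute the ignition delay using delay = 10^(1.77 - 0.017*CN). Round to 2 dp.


delay = 10^(1.77 - 0.017*CN)
Exponent = 1.77 - 0.017*58.9 = 0.7687
delay = 10^0.7687 = 5.87 ms


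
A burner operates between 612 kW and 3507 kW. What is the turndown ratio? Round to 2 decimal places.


TDR = Q_max / Q_min
TDR = 3507 / 612 = 5.73


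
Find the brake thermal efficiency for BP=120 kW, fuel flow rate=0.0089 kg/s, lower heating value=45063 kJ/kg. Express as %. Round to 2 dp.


eta_BTE = (BP / (mf * LHV)) * 100
Denominator = 0.0089 * 45063 = 401.0607 kW
eta_BTE = (120 / 401.0607) * 100 = 29.92%


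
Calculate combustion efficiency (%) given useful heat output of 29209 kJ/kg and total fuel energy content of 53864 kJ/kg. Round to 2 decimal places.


Efficiency = (Q_useful / Q_fuel) * 100
Efficiency = (29209 / 53864) * 100
Efficiency = 0.5423 * 100 = 54.23%


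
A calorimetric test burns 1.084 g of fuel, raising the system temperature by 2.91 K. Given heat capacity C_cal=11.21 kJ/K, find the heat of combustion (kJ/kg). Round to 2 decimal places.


Hc = C_cal * delta_T / m_fuel
Q_released = 11.21 * 2.91 = 32.6211 kJ
m_fuel = 1.084 g = 1.084/1000 kg = 0.001084 kg
Hc = 32.6211 / 0.001084 = 30093.27 kJ/kg


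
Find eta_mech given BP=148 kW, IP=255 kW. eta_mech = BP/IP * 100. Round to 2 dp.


eta_mech = (BP / IP) * 100
Ratio = 148 / 255 = 0.5804
eta_mech = 0.5804 * 100 = 58.04%


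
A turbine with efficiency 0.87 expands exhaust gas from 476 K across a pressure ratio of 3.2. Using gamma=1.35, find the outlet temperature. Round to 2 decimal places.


T_out = T_in * (1 - eta * (1 - PR^(-(gamma-1)/gamma)))
Exponent = -(1.35-1)/1.35 = -0.25925926
PR^exp = 3.2^(-0.25925926) = 0.73966521
Factor = 1 - 0.87*(1 - 0.73966521) = 0.77350873
T_out = 476 * 0.77350873 = 368.19 K


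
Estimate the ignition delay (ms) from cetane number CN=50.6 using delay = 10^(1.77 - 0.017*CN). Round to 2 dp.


delay = 10^(1.77 - 0.017*CN)
Exponent = 1.77 - 0.017*50.6 = 0.9098
delay = 10^0.9098 = 8.12 ms


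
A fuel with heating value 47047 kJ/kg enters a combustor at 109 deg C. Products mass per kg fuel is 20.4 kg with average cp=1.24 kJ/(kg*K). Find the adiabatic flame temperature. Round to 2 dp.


T_ad = T_in + Hc / (m_p * cp)
Denominator = 20.4 * 1.24 = 25.2960
Temperature rise = 47047 / 25.2960 = 1859.86 K
T_ad = 109 + 1859.86 = 1968.86 deg C


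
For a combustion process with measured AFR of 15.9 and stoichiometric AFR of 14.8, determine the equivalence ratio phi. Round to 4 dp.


phi = AFR_stoich / AFR_actual
phi = 14.8 / 15.9 = 0.9308


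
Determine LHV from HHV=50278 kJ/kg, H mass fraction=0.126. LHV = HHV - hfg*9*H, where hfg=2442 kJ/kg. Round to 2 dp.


LHV = HHV - hfg * 9 * H
Water correction = 2442 * 9 * 0.126 = 2769.228 kJ/kg
LHV = 50278 - 2769.228 = 47508.77 kJ/kg


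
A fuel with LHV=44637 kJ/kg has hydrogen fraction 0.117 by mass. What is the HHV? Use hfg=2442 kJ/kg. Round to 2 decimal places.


HHV = LHV + hfg * 9 * H
Water addition = 2442 * 9 * 0.117 = 2571.426 kJ/kg
HHV = 44637 + 2571.426 = 47208.43 kJ/kg


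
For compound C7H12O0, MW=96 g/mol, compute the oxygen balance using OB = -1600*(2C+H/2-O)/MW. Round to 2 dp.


OB = -1600 * (2C + H/2 - O) / MW
Inner = 2*7 + 12/2 - 0 = 20.00
OB = -1600 * 20.00 / 96 = -333.33%


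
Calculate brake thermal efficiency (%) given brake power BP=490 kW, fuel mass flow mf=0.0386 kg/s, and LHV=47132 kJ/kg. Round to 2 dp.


eta_BTE = (BP / (mf * LHV)) * 100
Denominator = 0.0386 * 47132 = 1819.2952 kW
eta_BTE = (490 / 1819.2952) * 100 = 26.93%


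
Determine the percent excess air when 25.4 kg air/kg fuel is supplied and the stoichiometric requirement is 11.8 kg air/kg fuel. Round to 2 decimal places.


Excess air = actual - stoichiometric = 25.4 - 11.8 = 13.60 kg/kg fuel
Excess air % = (excess / stoich) * 100 = (13.60 / 11.8) * 100 = 115.25%


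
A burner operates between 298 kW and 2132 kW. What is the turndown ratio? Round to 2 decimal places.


TDR = Q_max / Q_min
TDR = 2132 / 298 = 7.15


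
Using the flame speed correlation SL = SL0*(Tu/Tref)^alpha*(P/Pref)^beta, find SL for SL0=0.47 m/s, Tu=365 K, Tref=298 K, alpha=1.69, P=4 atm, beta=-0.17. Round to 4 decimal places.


SL = SL0 * (Tu/Tref)^alpha * (P/Pref)^beta
T ratio = 365/298 = 1.22483221
(T ratio)^alpha = 1.22483221^1.69 = 1.408800
(P/Pref)^beta = 4^(-0.17) = 0.790041
SL = 0.47 * 1.408800 * 0.790041 = 0.5231 m/s


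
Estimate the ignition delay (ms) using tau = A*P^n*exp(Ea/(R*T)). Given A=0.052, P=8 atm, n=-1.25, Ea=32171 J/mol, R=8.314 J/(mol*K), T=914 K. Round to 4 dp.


tau = A * P^n * exp(Ea/(R*T))
P^n = 8^(-1.25) = 0.07432544
Ea/(R*T) = 32171/(8.314*914) = 4.233586
exp(Ea/(R*T)) = 68.964067
tau = 0.052 * 0.07432544 * 68.964067 = 0.2665 ms


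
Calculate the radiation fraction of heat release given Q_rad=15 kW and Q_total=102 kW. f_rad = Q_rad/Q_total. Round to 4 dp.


f_rad = Q_rad / Q_total
f_rad = 15 / 102 = 0.1471


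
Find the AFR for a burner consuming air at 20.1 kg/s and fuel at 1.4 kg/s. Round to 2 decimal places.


AFR = m_air / m_fuel
AFR = 20.1 / 1.4 = 14.36


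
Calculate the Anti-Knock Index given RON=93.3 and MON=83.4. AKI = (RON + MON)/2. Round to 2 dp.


AKI = (RON + MON) / 2
AKI = (93.3 + 83.4) / 2
AKI = 176.7 / 2 = 88.35


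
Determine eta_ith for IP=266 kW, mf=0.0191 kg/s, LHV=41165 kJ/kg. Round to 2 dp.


eta_ith = (IP / (mf * LHV)) * 100
Denominator = 0.0191 * 41165 = 786.2515 kW
eta_ith = (266 / 786.2515) * 100 = 33.83%


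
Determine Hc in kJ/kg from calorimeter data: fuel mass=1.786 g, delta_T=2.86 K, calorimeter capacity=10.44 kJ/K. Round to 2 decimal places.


Hc = C_cal * delta_T / m_fuel
Q_released = 10.44 * 2.86 = 29.8584 kJ
m_fuel = 1.786 g = 1.786/1000 kg = 0.001786 kg
Hc = 29.8584 / 0.001786 = 16718.03 kJ/kg


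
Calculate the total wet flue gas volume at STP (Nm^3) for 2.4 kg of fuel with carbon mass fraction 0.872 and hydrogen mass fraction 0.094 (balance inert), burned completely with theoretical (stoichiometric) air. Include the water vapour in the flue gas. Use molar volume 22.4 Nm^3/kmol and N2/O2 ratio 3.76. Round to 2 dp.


Per kg fuel: CO2 = (C/12 kmol)*22.4 = (0.872/12)*22.4 = 1.62773 Nm^3
Per kg fuel: H2O = (H/2 kmol)*22.4 = (0.094/2)*22.4 = 1.05280 Nm^3
O2 needed per kg fuel = C/12 + H/4 = 0.872/12 + 0.094/4 = 0.09616667 kmol
Per kg fuel: N2 = O2*3.76*22.4 = 0.09616667*3.76*22.4 = 8.09954 Nm^3
Total per kg = 1.62773 + 1.05280 + 8.09954 = 10.78007 Nm^3
Total = 10.78007 * 2.4 = 25.87 Nm^3


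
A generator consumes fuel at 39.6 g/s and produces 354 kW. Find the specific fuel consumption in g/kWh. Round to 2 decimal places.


SFC = (mf / BP) * 3600
Rate = 39.6 / 354 = 0.111864 g/(s*kW)
SFC = 0.111864 * 3600 = 402.71 g/kWh


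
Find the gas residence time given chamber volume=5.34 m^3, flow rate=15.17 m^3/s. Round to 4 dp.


tau = V / Q_flow
tau = 5.34 / 15.17 = 0.3520 s


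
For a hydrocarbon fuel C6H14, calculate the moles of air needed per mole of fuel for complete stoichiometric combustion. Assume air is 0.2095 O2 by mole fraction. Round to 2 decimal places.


Balanced combustion: C6H14 + 9.5 O2 -> 6 CO2 + 7 H2O
O2 needed = C + H/4 = 6 + 14/4 = 9.50 moles
Air moles = O2 / 0.2095 = 9.50 / 0.2095 = 45.35 moles air


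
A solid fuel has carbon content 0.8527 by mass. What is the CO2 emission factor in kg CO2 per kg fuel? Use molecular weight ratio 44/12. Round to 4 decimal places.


EF = C_frac * (M_CO2 / M_C)
EF = 0.8527 * (44/12)
EF = 0.8527 * 3.666667 = 3.1266 kg_CO2/kg_fuel


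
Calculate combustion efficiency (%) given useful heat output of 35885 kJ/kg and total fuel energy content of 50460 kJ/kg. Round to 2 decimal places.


Efficiency = (Q_useful / Q_fuel) * 100
Efficiency = (35885 / 50460) * 100
Efficiency = 0.7112 * 100 = 71.12%


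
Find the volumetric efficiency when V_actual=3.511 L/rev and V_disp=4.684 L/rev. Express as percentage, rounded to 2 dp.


eta_v = (V_actual / V_disp) * 100
Ratio = 3.511 / 4.684 = 0.7496
eta_v = 0.7496 * 100 = 74.96%


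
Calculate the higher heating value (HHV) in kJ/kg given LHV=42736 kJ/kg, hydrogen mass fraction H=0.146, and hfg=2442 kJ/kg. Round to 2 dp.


HHV = LHV + hfg * 9 * H
Water addition = 2442 * 9 * 0.146 = 3208.788 kJ/kg
HHV = 42736 + 3208.788 = 45944.79 kJ/kg


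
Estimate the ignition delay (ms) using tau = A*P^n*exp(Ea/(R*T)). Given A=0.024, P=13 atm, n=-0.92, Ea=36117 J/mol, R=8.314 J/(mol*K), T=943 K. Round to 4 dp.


tau = A * P^n * exp(Ea/(R*T))
P^n = 13^(-0.92) = 0.09444351
Ea/(R*T) = 36117/(8.314*943) = 4.606700
exp(Ea/(R*T)) = 100.153126
tau = 0.024 * 0.09444351 * 100.153126 = 0.2270 ms


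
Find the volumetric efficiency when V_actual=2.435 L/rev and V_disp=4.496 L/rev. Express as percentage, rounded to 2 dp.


eta_v = (V_actual / V_disp) * 100
Ratio = 2.435 / 4.496 = 0.5416
eta_v = 0.5416 * 100 = 54.16%


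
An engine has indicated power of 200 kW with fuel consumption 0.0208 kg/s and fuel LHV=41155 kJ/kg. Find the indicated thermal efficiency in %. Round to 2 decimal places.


eta_ith = (IP / (mf * LHV)) * 100
Denominator = 0.0208 * 41155 = 856.0240 kW
eta_ith = (200 / 856.0240) * 100 = 23.36%


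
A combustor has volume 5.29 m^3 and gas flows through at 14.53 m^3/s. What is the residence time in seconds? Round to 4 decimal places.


tau = V / Q_flow
tau = 5.29 / 14.53 = 0.3641 s


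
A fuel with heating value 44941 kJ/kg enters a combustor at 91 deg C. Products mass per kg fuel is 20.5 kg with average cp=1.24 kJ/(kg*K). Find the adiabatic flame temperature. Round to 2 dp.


T_ad = T_in + Hc / (m_p * cp)
Denominator = 20.5 * 1.24 = 25.4200
Temperature rise = 44941 / 25.4200 = 1767.94 K
T_ad = 91 + 1767.94 = 1858.94 deg C


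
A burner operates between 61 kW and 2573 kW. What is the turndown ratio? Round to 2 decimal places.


TDR = Q_max / Q_min
TDR = 2573 / 61 = 42.18


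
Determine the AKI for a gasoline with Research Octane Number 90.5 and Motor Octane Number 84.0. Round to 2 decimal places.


AKI = (RON + MON) / 2
AKI = (90.5 + 84.0) / 2
AKI = 174.5 / 2 = 87.25


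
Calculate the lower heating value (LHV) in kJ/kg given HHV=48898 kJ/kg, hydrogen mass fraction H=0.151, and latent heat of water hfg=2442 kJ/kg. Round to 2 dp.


LHV = HHV - hfg * 9 * H
Water correction = 2442 * 9 * 0.151 = 3318.678 kJ/kg
LHV = 48898 - 3318.678 = 45579.32 kJ/kg


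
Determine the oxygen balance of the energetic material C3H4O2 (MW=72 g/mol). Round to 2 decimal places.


OB = -1600 * (2C + H/2 - O) / MW
Inner = 2*3 + 4/2 - 2 = 6.00
OB = -1600 * 6.00 / 72 = -133.33%


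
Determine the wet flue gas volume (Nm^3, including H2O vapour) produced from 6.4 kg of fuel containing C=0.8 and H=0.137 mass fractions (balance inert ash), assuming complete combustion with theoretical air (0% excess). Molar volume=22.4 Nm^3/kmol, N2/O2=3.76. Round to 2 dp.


Per kg fuel: CO2 = (C/12 kmol)*22.4 = (0.8/12)*22.4 = 1.49333 Nm^3
Per kg fuel: H2O = (H/2 kmol)*22.4 = (0.137/2)*22.4 = 1.53440 Nm^3
O2 needed per kg fuel = C/12 + H/4 = 0.8/12 + 0.137/4 = 0.10091667 kmol
Per kg fuel: N2 = O2*3.76*22.4 = 0.10091667*3.76*22.4 = 8.49961 Nm^3
Total per kg = 1.49333 + 1.53440 + 8.49961 = 11.52734 Nm^3
Total = 11.52734 * 6.4 = 73.77 Nm^3


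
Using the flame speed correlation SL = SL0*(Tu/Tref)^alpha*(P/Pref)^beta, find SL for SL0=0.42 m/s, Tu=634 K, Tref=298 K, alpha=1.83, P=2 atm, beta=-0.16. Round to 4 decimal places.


SL = SL0 * (Tu/Tref)^alpha * (P/Pref)^beta
T ratio = 634/298 = 2.12751678
(T ratio)^alpha = 2.12751678^1.83 = 3.981141
(P/Pref)^beta = 2^(-0.16) = 0.895025
SL = 0.42 * 3.981141 * 0.895025 = 1.4966 m/s


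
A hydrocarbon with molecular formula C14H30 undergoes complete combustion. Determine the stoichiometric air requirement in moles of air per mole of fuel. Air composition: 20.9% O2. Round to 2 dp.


Balanced combustion: C14H30 + 21.5 O2 -> 14 CO2 + 15 H2O
O2 needed = C + H/4 = 14 + 30/4 = 21.50 moles
Air moles = O2 / 0.209 = 21.50 / 0.209 = 102.87 moles air


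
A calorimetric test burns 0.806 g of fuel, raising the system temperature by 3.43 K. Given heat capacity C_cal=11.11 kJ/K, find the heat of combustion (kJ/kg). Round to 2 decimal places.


Hc = C_cal * delta_T / m_fuel
Q_released = 11.11 * 3.43 = 38.1073 kJ
m_fuel = 0.806 g = 0.806/1000 kg = 0.000806 kg
Hc = 38.1073 / 0.000806 = 47279.53 kJ/kg


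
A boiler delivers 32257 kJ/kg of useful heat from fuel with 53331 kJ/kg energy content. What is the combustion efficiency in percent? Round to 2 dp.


Efficiency = (Q_useful / Q_fuel) * 100
Efficiency = (32257 / 53331) * 100
Efficiency = 0.6048 * 100 = 60.48%


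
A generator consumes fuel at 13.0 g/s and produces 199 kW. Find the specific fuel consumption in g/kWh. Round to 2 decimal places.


SFC = (mf / BP) * 3600
Rate = 13.0 / 199 = 0.065327 g/(s*kW)
SFC = 0.065327 * 3600 = 235.18 g/kWh


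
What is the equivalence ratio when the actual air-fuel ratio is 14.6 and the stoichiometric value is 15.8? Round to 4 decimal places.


phi = AFR_stoich / AFR_actual
phi = 15.8 / 14.6 = 1.0822


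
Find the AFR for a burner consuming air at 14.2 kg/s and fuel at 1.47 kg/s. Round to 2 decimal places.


AFR = m_air / m_fuel
AFR = 14.2 / 1.47 = 9.66


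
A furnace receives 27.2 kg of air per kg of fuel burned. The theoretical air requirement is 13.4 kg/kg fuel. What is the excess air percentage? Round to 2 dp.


Excess air = actual - stoichiometric = 27.2 - 13.4 = 13.80 kg/kg fuel
Excess air % = (excess / stoich) * 100 = (13.80 / 13.4) * 100 = 102.99%


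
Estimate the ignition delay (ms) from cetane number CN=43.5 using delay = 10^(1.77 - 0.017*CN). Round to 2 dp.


delay = 10^(1.77 - 0.017*CN)
Exponent = 1.77 - 0.017*43.5 = 1.0305
delay = 10^1.0305 = 10.73 ms


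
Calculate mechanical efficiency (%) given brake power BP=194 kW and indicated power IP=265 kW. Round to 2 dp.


eta_mech = (BP / IP) * 100
Ratio = 194 / 265 = 0.7321
eta_mech = 0.7321 * 100 = 73.21%


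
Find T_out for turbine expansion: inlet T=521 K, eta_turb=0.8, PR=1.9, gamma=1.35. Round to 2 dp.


T_out = T_in * (1 - eta * (1 - PR^(-(gamma-1)/gamma)))
Exponent = -(1.35-1)/1.35 = -0.25925926
PR^exp = 1.9^(-0.25925926) = 0.84670193
Factor = 1 - 0.8*(1 - 0.84670193) = 0.87736154
T_out = 521 * 0.87736154 = 457.11 K


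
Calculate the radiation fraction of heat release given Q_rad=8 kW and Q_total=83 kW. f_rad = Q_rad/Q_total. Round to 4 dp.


f_rad = Q_rad / Q_total
f_rad = 8 / 83 = 0.0964


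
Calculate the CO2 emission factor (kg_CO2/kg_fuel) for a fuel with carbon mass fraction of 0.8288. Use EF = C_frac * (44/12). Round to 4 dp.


EF = C_frac * (M_CO2 / M_C)
EF = 0.8288 * (44/12)
EF = 0.8288 * 3.666667 = 3.0389 kg_CO2/kg_fuel


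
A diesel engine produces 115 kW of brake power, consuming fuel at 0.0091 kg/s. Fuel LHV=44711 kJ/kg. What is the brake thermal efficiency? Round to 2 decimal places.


eta_BTE = (BP / (mf * LHV)) * 100
Denominator = 0.0091 * 44711 = 406.8701 kW
eta_BTE = (115 / 406.8701) * 100 = 28.26%


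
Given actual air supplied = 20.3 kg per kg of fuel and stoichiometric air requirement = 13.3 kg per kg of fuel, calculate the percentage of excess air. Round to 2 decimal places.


Excess air = actual - stoichiometric = 20.3 - 13.3 = 7.00 kg/kg fuel
Excess air % = (excess / stoich) * 100 = (7.00 / 13.3) * 100 = 52.63%


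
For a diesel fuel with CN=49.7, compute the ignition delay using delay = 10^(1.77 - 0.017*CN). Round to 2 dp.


delay = 10^(1.77 - 0.017*CN)
Exponent = 1.77 - 0.017*49.7 = 0.9251
delay = 10^0.9251 = 8.42 ms


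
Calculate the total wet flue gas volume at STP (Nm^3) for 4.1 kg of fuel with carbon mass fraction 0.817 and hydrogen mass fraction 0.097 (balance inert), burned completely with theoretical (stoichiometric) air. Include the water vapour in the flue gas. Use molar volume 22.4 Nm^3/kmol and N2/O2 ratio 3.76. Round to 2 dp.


Per kg fuel: CO2 = (C/12 kmol)*22.4 = (0.817/12)*22.4 = 1.52507 Nm^3
Per kg fuel: H2O = (H/2 kmol)*22.4 = (0.097/2)*22.4 = 1.08640 Nm^3
O2 needed per kg fuel = C/12 + H/4 = 0.817/12 + 0.097/4 = 0.09233333 kmol
Per kg fuel: N2 = O2*3.76*22.4 = 0.09233333*3.76*22.4 = 7.77668 Nm^3
Total per kg = 1.52507 + 1.08640 + 7.77668 = 10.38815 Nm^3
Total = 10.38815 * 4.1 = 42.59 Nm^3


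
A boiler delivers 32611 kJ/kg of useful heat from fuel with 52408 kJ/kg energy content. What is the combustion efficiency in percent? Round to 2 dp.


Efficiency = (Q_useful / Q_fuel) * 100
Efficiency = (32611 / 52408) * 100
Efficiency = 0.6223 * 100 = 62.23%


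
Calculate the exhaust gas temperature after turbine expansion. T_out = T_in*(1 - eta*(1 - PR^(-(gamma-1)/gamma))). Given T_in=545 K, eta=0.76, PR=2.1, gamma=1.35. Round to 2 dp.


T_out = T_in * (1 - eta * (1 - PR^(-(gamma-1)/gamma)))
Exponent = -(1.35-1)/1.35 = -0.25925926
PR^exp = 2.1^(-0.25925926) = 0.82501466
Factor = 1 - 0.76*(1 - 0.82501466) = 0.86701114
T_out = 545 * 0.86701114 = 472.52 K


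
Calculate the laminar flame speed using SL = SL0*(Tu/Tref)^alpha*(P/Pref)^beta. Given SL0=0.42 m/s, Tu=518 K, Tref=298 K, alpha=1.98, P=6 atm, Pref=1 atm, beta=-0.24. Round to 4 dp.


SL = SL0 * (Tu/Tref)^alpha * (P/Pref)^beta
T ratio = 518/298 = 1.73825503
(T ratio)^alpha = 1.73825503^1.98 = 2.988304
(P/Pref)^beta = 6^(-0.24) = 0.650495
SL = 0.42 * 2.988304 * 0.650495 = 0.8164 m/s


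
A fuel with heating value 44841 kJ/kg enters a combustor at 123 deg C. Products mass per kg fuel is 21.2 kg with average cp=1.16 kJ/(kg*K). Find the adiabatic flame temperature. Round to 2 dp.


T_ad = T_in + Hc / (m_p * cp)
Denominator = 21.2 * 1.16 = 24.5920
Temperature rise = 44841 / 24.5920 = 1823.40 K
T_ad = 123 + 1823.40 = 1946.40 deg C


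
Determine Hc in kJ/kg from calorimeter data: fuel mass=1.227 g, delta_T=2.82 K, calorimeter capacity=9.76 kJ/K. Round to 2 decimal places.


Hc = C_cal * delta_T / m_fuel
Q_released = 9.76 * 2.82 = 27.5232 kJ
m_fuel = 1.227 g = 1.227/1000 kg = 0.001227 kg
Hc = 27.5232 / 0.001227 = 22431.30 kJ/kg


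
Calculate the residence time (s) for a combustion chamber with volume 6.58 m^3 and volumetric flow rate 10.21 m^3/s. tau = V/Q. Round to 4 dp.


tau = V / Q_flow
tau = 6.58 / 10.21 = 0.6445 s


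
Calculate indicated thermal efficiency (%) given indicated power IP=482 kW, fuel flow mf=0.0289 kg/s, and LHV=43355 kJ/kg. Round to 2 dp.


eta_ith = (IP / (mf * LHV)) * 100
Denominator = 0.0289 * 43355 = 1252.9595 kW
eta_ith = (482 / 1252.9595) * 100 = 38.47%


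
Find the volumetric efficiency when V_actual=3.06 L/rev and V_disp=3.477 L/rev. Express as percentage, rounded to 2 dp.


eta_v = (V_actual / V_disp) * 100
Ratio = 3.06 / 3.477 = 0.8801
eta_v = 0.8801 * 100 = 88.01%


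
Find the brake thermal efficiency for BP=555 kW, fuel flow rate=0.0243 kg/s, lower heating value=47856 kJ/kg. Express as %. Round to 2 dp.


eta_BTE = (BP / (mf * LHV)) * 100
Denominator = 0.0243 * 47856 = 1162.9008 kW
eta_BTE = (555 / 1162.9008) * 100 = 47.73%


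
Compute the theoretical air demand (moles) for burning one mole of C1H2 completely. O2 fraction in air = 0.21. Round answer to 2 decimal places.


Balanced combustion: C1H2 + 1.5 O2 -> 1 CO2 + 1 H2O
O2 needed = C + H/4 = 1 + 2/4 = 1.50 moles
Air moles = O2 / 0.21 = 1.50 / 0.21 = 7.14 moles air


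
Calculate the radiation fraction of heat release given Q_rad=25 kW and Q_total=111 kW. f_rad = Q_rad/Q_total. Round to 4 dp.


f_rad = Q_rad / Q_total
f_rad = 25 / 111 = 0.2252


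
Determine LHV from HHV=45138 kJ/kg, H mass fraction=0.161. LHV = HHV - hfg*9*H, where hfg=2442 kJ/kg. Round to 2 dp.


LHV = HHV - hfg * 9 * H
Water correction = 2442 * 9 * 0.161 = 3538.458 kJ/kg
LHV = 45138 - 3538.458 = 41599.54 kJ/kg


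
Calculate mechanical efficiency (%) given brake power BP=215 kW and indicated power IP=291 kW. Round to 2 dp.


eta_mech = (BP / IP) * 100
Ratio = 215 / 291 = 0.7388
eta_mech = 0.7388 * 100 = 73.88%


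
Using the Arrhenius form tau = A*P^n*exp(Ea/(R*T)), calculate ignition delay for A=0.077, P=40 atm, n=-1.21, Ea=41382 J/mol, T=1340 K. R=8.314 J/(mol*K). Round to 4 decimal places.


tau = A * P^n * exp(Ea/(R*T))
P^n = 40^(-1.21) = 0.01152146
Ea/(R*T) = 41382/(8.314*1340) = 3.714468
exp(Ea/(R*T)) = 41.036763
tau = 0.077 * 0.01152146 * 41.036763 = 0.0364 ms


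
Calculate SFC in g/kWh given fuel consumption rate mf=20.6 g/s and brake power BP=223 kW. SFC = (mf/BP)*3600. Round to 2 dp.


SFC = (mf / BP) * 3600
Rate = 20.6 / 223 = 0.092377 g/(s*kW)
SFC = 0.092377 * 3600 = 332.56 g/kWh


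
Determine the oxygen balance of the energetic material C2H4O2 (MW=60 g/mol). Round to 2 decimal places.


OB = -1600 * (2C + H/2 - O) / MW
Inner = 2*2 + 4/2 - 2 = 4.00
OB = -1600 * 4.00 / 60 = -106.67%


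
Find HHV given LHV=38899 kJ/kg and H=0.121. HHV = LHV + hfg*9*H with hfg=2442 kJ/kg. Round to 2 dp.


HHV = LHV + hfg * 9 * H
Water addition = 2442 * 9 * 0.121 = 2659.338 kJ/kg
HHV = 38899 + 2659.338 = 41558.34 kJ/kg


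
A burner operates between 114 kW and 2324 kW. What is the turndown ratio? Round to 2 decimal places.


TDR = Q_max / Q_min
TDR = 2324 / 114 = 20.39


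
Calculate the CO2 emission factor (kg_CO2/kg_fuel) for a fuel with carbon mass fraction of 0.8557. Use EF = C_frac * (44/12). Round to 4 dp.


EF = C_frac * (M_CO2 / M_C)
EF = 0.8557 * (44/12)
EF = 0.8557 * 3.666667 = 3.1376 kg_CO2/kg_fuel


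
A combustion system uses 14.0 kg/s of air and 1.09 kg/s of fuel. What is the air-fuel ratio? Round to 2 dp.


AFR = m_air / m_fuel
AFR = 14.0 / 1.09 = 12.84


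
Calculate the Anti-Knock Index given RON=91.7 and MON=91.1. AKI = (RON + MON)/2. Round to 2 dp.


AKI = (RON + MON) / 2
AKI = (91.7 + 91.1) / 2
AKI = 182.8 / 2 = 91.40


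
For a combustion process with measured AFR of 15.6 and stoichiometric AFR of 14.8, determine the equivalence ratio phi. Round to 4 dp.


phi = AFR_stoich / AFR_actual
phi = 14.8 / 15.6 = 0.9487


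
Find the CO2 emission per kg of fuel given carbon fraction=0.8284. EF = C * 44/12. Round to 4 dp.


EF = C_frac * (M_CO2 / M_C)
EF = 0.8284 * (44/12)
EF = 0.8284 * 3.666667 = 3.0375 kg_CO2/kg_fuel


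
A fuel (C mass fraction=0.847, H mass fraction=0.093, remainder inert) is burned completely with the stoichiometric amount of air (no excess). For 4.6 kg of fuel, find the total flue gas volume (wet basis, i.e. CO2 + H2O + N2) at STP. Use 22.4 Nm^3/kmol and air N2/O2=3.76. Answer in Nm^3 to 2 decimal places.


Per kg fuel: CO2 = (C/12 kmol)*22.4 = (0.847/12)*22.4 = 1.58107 Nm^3
Per kg fuel: H2O = (H/2 kmol)*22.4 = (0.093/2)*22.4 = 1.04160 Nm^3
O2 needed per kg fuel = C/12 + H/4 = 0.847/12 + 0.093/4 = 0.09383333 kmol
Per kg fuel: N2 = O2*3.76*22.4 = 0.09383333*3.76*22.4 = 7.90302 Nm^3
Total per kg = 1.58107 + 1.04160 + 7.90302 = 10.52569 Nm^3
Total = 10.52569 * 4.6 = 48.42 Nm^3


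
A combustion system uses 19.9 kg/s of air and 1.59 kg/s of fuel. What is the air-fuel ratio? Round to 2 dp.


AFR = m_air / m_fuel
AFR = 19.9 / 1.59 = 12.52


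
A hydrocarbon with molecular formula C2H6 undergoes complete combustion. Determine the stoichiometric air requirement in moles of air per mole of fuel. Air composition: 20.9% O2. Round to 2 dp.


Balanced combustion: C2H6 + 3.5 O2 -> 2 CO2 + 3 H2O
O2 needed = C + H/4 = 2 + 6/4 = 3.50 moles
Air moles = O2 / 0.209 = 3.50 / 0.209 = 16.75 moles air


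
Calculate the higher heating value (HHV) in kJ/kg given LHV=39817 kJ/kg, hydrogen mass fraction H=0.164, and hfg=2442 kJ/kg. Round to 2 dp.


HHV = LHV + hfg * 9 * H
Water addition = 2442 * 9 * 0.164 = 3604.392 kJ/kg
HHV = 39817 + 3604.392 = 43421.39 kJ/kg


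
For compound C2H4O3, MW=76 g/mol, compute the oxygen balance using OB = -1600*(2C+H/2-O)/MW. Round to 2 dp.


OB = -1600 * (2C + H/2 - O) / MW
Inner = 2*2 + 4/2 - 3 = 3.00
OB = -1600 * 3.00 / 76 = -63.16%


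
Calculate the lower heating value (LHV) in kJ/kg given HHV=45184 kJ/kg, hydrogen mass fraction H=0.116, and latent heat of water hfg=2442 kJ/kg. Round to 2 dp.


LHV = HHV - hfg * 9 * H
Water correction = 2442 * 9 * 0.116 = 2549.448 kJ/kg
LHV = 45184 - 2549.448 = 42634.55 kJ/kg


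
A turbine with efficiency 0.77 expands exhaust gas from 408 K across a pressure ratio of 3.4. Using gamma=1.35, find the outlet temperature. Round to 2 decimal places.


T_out = T_in * (1 - eta * (1 - PR^(-(gamma-1)/gamma)))
Exponent = -(1.35-1)/1.35 = -0.25925926
PR^exp = 3.4^(-0.25925926) = 0.72813041
Factor = 1 - 0.77*(1 - 0.72813041) = 0.79066042
T_out = 408 * 0.79066042 = 322.59 K


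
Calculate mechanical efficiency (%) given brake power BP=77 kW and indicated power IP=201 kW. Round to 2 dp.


eta_mech = (BP / IP) * 100
Ratio = 77 / 201 = 0.3831
eta_mech = 0.3831 * 100 = 38.31%


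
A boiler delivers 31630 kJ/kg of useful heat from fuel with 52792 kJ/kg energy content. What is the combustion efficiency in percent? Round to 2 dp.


Efficiency = (Q_useful / Q_fuel) * 100
Efficiency = (31630 / 52792) * 100
Efficiency = 0.5991 * 100 = 59.91%


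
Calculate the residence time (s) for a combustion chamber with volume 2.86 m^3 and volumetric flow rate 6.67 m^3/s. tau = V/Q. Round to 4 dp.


tau = V / Q_flow
tau = 2.86 / 6.67 = 0.4288 s


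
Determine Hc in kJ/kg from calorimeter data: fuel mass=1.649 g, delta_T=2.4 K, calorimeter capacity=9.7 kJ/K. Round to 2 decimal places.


Hc = C_cal * delta_T / m_fuel
Q_released = 9.7 * 2.4 = 23.2800 kJ
m_fuel = 1.649 g = 1.649/1000 kg = 0.001649 kg
Hc = 23.2800 / 0.001649 = 14117.65 kJ/kg


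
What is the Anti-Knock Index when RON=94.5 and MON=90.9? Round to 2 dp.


AKI = (RON + MON) / 2
AKI = (94.5 + 90.9) / 2
AKI = 185.4 / 2 = 92.70


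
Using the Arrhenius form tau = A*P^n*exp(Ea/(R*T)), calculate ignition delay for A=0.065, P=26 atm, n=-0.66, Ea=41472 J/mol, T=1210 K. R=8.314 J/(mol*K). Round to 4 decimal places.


tau = A * P^n * exp(Ea/(R*T))
P^n = 26^(-0.66) = 0.11644413
Ea/(R*T) = 41472/(8.314*1210) = 4.122490
exp(Ea/(R*T)) = 61.712703
tau = 0.065 * 0.11644413 * 61.712703 = 0.4671 ms


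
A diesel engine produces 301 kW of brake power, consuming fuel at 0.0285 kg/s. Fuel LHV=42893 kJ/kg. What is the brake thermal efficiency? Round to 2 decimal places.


eta_BTE = (BP / (mf * LHV)) * 100
Denominator = 0.0285 * 42893 = 1222.4505 kW
eta_BTE = (301 / 1222.4505) * 100 = 24.62%


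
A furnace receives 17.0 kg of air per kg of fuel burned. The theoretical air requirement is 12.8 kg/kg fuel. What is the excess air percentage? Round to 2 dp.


Excess air = actual - stoichiometric = 17.0 - 12.8 = 4.20 kg/kg fuel
Excess air % = (excess / stoich) * 100 = (4.20 / 12.8) * 100 = 32.81%


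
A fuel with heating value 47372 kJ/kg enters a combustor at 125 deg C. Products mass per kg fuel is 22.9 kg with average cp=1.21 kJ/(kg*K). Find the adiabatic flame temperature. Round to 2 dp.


T_ad = T_in + Hc / (m_p * cp)
Denominator = 22.9 * 1.21 = 27.7090
Temperature rise = 47372 / 27.7090 = 1709.63 K
T_ad = 125 + 1709.63 = 1834.63 deg C


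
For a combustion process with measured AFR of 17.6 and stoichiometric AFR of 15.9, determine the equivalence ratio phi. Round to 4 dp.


phi = AFR_stoich / AFR_actual
phi = 15.9 / 17.6 = 0.9034


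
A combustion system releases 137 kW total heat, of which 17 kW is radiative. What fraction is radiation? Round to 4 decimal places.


f_rad = Q_rad / Q_total
f_rad = 17 / 137 = 0.1241


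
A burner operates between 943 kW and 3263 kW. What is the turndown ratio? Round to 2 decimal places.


TDR = Q_max / Q_min
TDR = 3263 / 943 = 3.46


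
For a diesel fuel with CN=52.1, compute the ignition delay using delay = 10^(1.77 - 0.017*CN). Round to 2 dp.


delay = 10^(1.77 - 0.017*CN)
Exponent = 1.77 - 0.017*52.1 = 0.8843
delay = 10^0.8843 = 7.66 ms


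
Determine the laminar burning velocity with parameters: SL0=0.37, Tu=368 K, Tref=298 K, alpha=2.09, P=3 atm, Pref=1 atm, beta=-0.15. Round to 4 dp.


SL = SL0 * (Tu/Tref)^alpha * (P/Pref)^beta
T ratio = 368/298 = 1.23489933
(T ratio)^alpha = 1.23489933^2.09 = 1.554211
(P/Pref)^beta = 3^(-0.15) = 0.848070
SL = 0.37 * 1.554211 * 0.848070 = 0.4877 m/s


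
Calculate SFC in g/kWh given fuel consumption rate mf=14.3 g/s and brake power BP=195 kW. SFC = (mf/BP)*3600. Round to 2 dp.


SFC = (mf / BP) * 3600
Rate = 14.3 / 195 = 0.073333 g/(s*kW)
SFC = 0.073333 * 3600 = 264.00 g/kWh


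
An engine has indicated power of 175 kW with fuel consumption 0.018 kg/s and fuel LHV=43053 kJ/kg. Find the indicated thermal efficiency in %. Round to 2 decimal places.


eta_ith = (IP / (mf * LHV)) * 100
Denominator = 0.018 * 43053 = 774.9540 kW
eta_ith = (175 / 774.9540) * 100 = 22.58%


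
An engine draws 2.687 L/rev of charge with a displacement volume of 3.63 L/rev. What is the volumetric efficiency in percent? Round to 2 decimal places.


eta_v = (V_actual / V_disp) * 100
Ratio = 2.687 / 3.63 = 0.7402
eta_v = 0.7402 * 100 = 74.02%


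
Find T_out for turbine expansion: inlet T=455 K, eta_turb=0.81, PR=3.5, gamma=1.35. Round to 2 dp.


T_out = T_in * (1 - eta * (1 - PR^(-(gamma-1)/gamma)))
Exponent = -(1.35-1)/1.35 = -0.25925926
PR^exp = 3.5^(-0.25925926) = 0.72267881
Factor = 1 - 0.81*(1 - 0.72267881) = 0.77536984
T_out = 455 * 0.77536984 = 352.79 K


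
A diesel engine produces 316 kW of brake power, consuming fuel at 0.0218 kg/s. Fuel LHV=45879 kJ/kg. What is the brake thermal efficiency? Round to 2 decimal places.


eta_BTE = (BP / (mf * LHV)) * 100
Denominator = 0.0218 * 45879 = 1000.1622 kW
eta_BTE = (316 / 1000.1622) * 100 = 31.59%


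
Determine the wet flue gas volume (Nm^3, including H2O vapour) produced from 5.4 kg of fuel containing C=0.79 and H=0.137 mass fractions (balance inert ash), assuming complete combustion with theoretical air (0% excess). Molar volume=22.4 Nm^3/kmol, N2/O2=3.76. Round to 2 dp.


Per kg fuel: CO2 = (C/12 kmol)*22.4 = (0.79/12)*22.4 = 1.47467 Nm^3
Per kg fuel: H2O = (H/2 kmol)*22.4 = (0.137/2)*22.4 = 1.53440 Nm^3
O2 needed per kg fuel = C/12 + H/4 = 0.79/12 + 0.137/4 = 0.10008333 kmol
Per kg fuel: N2 = O2*3.76*22.4 = 0.10008333*3.76*22.4 = 8.42942 Nm^3
Total per kg = 1.47467 + 1.53440 + 8.42942 = 11.43849 Nm^3
Total = 11.43849 * 5.4 = 61.77 Nm^3


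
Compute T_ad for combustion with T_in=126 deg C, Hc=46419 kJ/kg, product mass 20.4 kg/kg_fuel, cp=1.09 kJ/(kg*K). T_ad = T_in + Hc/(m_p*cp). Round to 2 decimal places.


T_ad = T_in + Hc / (m_p * cp)
Denominator = 20.4 * 1.09 = 22.2360
Temperature rise = 46419 / 22.2360 = 2087.56 K
T_ad = 126 + 2087.56 = 2213.56 deg C


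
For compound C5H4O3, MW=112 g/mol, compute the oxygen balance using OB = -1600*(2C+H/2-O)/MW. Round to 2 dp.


OB = -1600 * (2C + H/2 - O) / MW
Inner = 2*5 + 4/2 - 3 = 9.00
OB = -1600 * 9.00 / 112 = -128.57%


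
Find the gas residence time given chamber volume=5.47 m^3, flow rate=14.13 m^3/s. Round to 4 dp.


tau = V / Q_flow
tau = 5.47 / 14.13 = 0.3871 s


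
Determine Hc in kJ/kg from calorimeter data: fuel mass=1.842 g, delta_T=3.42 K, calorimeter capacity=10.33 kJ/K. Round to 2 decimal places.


Hc = C_cal * delta_T / m_fuel
Q_released = 10.33 * 3.42 = 35.3286 kJ
m_fuel = 1.842 g = 1.842/1000 kg = 0.001842 kg
Hc = 35.3286 / 0.001842 = 19179.48 kJ/kg


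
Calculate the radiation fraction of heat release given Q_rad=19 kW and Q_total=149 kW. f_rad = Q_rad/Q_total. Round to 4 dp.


f_rad = Q_rad / Q_total
f_rad = 19 / 149 = 0.1275


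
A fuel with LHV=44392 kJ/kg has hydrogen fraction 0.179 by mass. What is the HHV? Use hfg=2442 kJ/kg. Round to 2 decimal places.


HHV = LHV + hfg * 9 * H
Water addition = 2442 * 9 * 0.179 = 3934.062 kJ/kg
HHV = 44392 + 3934.062 = 48326.06 kJ/kg


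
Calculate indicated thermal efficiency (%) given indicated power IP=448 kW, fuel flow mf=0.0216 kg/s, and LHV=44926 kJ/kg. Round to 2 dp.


eta_ith = (IP / (mf * LHV)) * 100
Denominator = 0.0216 * 44926 = 970.4016 kW
eta_ith = (448 / 970.4016) * 100 = 46.17%


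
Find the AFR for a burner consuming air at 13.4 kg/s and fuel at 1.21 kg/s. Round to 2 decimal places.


AFR = m_air / m_fuel
AFR = 13.4 / 1.21 = 11.07


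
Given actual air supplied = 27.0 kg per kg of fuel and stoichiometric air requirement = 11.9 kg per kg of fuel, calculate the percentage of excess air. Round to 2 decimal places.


Excess air = actual - stoichiometric = 27.0 - 11.9 = 15.10 kg/kg fuel
Excess air % = (excess / stoich) * 100 = (15.10 / 11.9) * 100 = 126.89%


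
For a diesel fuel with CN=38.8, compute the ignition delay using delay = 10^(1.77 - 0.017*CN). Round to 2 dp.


delay = 10^(1.77 - 0.017*CN)
Exponent = 1.77 - 0.017*38.8 = 1.1104
delay = 10^1.1104 = 12.89 ms


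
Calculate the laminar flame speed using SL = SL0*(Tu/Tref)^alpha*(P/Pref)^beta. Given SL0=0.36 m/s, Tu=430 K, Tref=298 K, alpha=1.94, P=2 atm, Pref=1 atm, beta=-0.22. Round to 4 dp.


SL = SL0 * (Tu/Tref)^alpha * (P/Pref)^beta
T ratio = 430/298 = 1.44295302
(T ratio)^alpha = 1.44295302^1.94 = 2.036804
(P/Pref)^beta = 2^(-0.22) = 0.858565
SL = 0.36 * 2.036804 * 0.858565 = 0.6295 m/s


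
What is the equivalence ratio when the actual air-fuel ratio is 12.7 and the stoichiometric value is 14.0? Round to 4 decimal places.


phi = AFR_stoich / AFR_actual
phi = 14.0 / 12.7 = 1.1024


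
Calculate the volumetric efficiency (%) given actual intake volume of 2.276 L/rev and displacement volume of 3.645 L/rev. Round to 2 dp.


eta_v = (V_actual / V_disp) * 100
Ratio = 2.276 / 3.645 = 0.6244
eta_v = 0.6244 * 100 = 62.44%


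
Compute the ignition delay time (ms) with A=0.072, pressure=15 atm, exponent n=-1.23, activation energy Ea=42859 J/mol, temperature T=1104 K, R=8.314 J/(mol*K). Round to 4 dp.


tau = A * P^n * exp(Ea/(R*T))
P^n = 15^(-1.23) = 0.03576084
Ea/(R*T) = 42859/(8.314*1104) = 4.669420
exp(Ea/(R*T)) = 106.635877
tau = 0.072 * 0.03576084 * 106.635877 = 0.2746 ms


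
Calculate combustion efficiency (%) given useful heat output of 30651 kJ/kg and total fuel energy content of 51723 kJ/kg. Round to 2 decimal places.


Efficiency = (Q_useful / Q_fuel) * 100
Efficiency = (30651 / 51723) * 100
Efficiency = 0.5926 * 100 = 59.26%


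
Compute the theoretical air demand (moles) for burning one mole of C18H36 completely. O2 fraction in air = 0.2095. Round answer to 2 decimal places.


Balanced combustion: C18H36 + 27 O2 -> 18 CO2 + 18 H2O
O2 needed = C + H/4 = 18 + 36/4 = 27.00 moles
Air moles = O2 / 0.2095 = 27.00 / 0.2095 = 128.88 moles air


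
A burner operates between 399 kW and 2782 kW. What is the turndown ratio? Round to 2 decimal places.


TDR = Q_max / Q_min
TDR = 2782 / 399 = 6.97


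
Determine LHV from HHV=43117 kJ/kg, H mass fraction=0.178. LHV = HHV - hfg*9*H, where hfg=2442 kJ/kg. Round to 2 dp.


LHV = HHV - hfg * 9 * H
Water correction = 2442 * 9 * 0.178 = 3912.084 kJ/kg
LHV = 43117 - 3912.084 = 39204.92 kJ/kg


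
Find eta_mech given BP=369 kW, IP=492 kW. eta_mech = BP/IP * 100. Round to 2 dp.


eta_mech = (BP / IP) * 100
Ratio = 369 / 492 = 0.7500
eta_mech = 0.7500 * 100 = 75.00%


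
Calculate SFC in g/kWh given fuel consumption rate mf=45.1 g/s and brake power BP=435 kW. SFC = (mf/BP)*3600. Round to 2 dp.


SFC = (mf / BP) * 3600
Rate = 45.1 / 435 = 0.103678 g/(s*kW)
SFC = 0.103678 * 3600 = 373.24 g/kWh


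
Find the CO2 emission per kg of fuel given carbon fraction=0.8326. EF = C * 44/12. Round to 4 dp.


EF = C_frac * (M_CO2 / M_C)
EF = 0.8326 * (44/12)
EF = 0.8326 * 3.666667 = 3.0529 kg_CO2/kg_fuel


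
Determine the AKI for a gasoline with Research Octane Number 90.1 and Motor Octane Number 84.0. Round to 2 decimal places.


AKI = (RON + MON) / 2
AKI = (90.1 + 84.0) / 2
AKI = 174.1 / 2 = 87.05


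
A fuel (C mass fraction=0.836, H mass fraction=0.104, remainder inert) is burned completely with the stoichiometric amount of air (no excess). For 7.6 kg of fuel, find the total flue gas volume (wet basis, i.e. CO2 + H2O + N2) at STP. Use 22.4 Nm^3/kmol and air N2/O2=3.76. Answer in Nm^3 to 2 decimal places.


Per kg fuel: CO2 = (C/12 kmol)*22.4 = (0.836/12)*22.4 = 1.56053 Nm^3
Per kg fuel: H2O = (H/2 kmol)*22.4 = (0.104/2)*22.4 = 1.16480 Nm^3
O2 needed per kg fuel = C/12 + H/4 = 0.836/12 + 0.104/4 = 0.09566667 kmol
Per kg fuel: N2 = O2*3.76*22.4 = 0.09566667*3.76*22.4 = 8.05743 Nm^3
Total per kg = 1.56053 + 1.16480 + 8.05743 = 10.78276 Nm^3
Total = 10.78276 * 7.6 = 81.95 Nm^3


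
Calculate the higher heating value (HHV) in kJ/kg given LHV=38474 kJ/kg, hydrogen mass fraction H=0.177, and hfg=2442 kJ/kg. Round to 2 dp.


HHV = LHV + hfg * 9 * H
Water addition = 2442 * 9 * 0.177 = 3890.106 kJ/kg
HHV = 38474 + 3890.106 = 42364.11 kJ/kg


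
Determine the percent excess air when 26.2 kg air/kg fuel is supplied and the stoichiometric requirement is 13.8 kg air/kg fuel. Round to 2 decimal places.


Excess air = actual - stoichiometric = 26.2 - 13.8 = 12.40 kg/kg fuel
Excess air % = (excess / stoich) * 100 = (12.40 / 13.8) * 100 = 89.86%


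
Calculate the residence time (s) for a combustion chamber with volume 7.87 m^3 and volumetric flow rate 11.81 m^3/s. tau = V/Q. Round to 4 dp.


tau = V / Q_flow
tau = 7.87 / 11.81 = 0.6664 s
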